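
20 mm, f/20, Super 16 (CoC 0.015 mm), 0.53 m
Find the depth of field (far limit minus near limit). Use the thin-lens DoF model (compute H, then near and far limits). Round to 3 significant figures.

Hyperfocal distance H = f²/(N·c) + f = 20²/(20 × 0.015) + 20 = 400/0.3 + 20 ≈ 1353.3 mm ≈ 1.353 m.
Near limit Dn = s·(H − f)/(H + s − 2f) = 530 × (1353.3 − 20) / (1353.3 + 530 − 2 × 20) = 530 × 1333.3 / 1843.3 ≈ 383.36 mm.
Far limit Df = s·(H − f)/(H − s) = 530 × (1353.3 − 20) / (1353.3 − 530) = 530 × 1333.3 / 823.3 ≈ 858.30 mm.
Depth of field = Df − Dn = 858.30 − 383.36 ≈ 474.94 mm.

475 mm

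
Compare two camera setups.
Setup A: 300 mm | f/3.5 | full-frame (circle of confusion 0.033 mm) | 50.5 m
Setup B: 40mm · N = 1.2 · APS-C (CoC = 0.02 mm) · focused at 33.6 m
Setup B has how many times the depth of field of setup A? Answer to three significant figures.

6.93

Setup A: H = 300²/(3.5×0.033) + 300 ≈ 779520.8 mm; DoF = Df − Dn = 53977.4 − 47443.5 ≈ 6533.9 mm.
Setup B: H = 40²/(1.2×0.02) + 40 ≈ 66706.7 mm; DoF = Df − Dn = 67660 − 22349 ≈ 45311 mm.
Ratio = 45311 / 6533.9 ≈ 6.93.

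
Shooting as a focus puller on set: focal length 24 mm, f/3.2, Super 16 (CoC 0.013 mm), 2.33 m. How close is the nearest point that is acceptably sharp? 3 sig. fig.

Hyperfocal distance H = f²/(N·c) + f = 24²/(3.2 × 0.013) + 24 = 576/0.0416 + 24 ≈ 13870.2 mm ≈ 13.87 m.
Near limit Dn = s·(H − f)/(H + s − 2f) = 2330 × (13870.2 − 24) / (13870.2 + 2330 − 2 × 24) = 2330 × 13846.2 / 16152.2 ≈ 1997.4 mm ≈ 2.00 m.

2.00 m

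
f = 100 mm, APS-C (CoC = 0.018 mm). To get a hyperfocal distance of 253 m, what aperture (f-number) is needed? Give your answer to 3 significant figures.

f/2.20

Rearrange H = f²/(N·c) + f for N: N = f² / ((H − f)·c).
N = 100² / ((253000 − 100) × 0.018) = 10000 / 4552 ≈ 2.20.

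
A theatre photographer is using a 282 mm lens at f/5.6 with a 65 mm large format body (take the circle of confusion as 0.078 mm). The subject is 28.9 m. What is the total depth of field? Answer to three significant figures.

Hyperfocal distance H = f²/(N·c) + f = 282²/(5.6 × 0.078) + 282 = 79524/0.4368 + 282 ≈ 182342.4 mm ≈ 182.3 m.
Near limit Dn = s·(H − f)/(H + s − 2f) = 28900 × (182342.4 − 282) / (182342.4 + 28900 − 2 × 282) = 28900 × 182060.4 / 210678.4 ≈ 24974.3 mm.
Far limit Df = s·(H − f)/(H − s) = 28900 × (182342.4 − 282) / (182342.4 − 28900) = 28900 × 182060.4 / 153442.4 ≈ 34290.0 mm.
Depth of field = Df − Dn = 34290.0 − 24974.3 ≈ 9315.7 mm ≈ 9.32 m.

9.32 m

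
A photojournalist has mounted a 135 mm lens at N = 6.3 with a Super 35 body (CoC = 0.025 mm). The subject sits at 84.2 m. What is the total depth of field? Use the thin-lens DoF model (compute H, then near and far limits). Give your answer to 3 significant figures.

259 m

Hyperfocal distance H = f²/(N·c) + f = 135²/(6.3 × 0.025) + 135 = 18225/0.1575 + 135 ≈ 115849.3 mm ≈ 115.8 m.
Near limit Dn = s·(H − f)/(H + s − 2f) = 84200 × (115849.3 − 135) / (115849.3 + 84200 − 2 × 135) = 84200 × 115714.3 / 199779.3 ≈ 48770 mm.
Far limit Df = s·(H − f)/(H − s) = 84200 × (115849.3 − 135) / (115849.3 − 84200) = 84200 × 115714.3 / 31649.3 ≈ 307847 mm.
Depth of field = Df − Dn = 307847 − 48770 ≈ 259077 mm ≈ 259 m.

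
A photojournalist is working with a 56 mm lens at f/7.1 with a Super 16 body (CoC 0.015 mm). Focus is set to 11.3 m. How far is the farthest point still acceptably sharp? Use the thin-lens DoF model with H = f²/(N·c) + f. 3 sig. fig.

18.3 m

Hyperfocal distance H = f²/(N·c) + f = 56²/(7.1 × 0.015) + 56 = 3136/0.1065 + 56 ≈ 29502.0 mm ≈ 29.50 m.
Far limit Df = s·(H − f)/(H − s) = 11300 × (29502.0 − 56) / (29502.0 − 11300) = 11300 × 29446.0 / 18202.0 ≈ 18280 mm ≈ 18.3 m.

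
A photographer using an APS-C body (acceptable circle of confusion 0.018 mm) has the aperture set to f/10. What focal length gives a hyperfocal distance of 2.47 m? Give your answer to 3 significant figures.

21.0 mm

From H = f²/(N·c) + f, with f ≪ H: f ≈ √(H·N·c) = √(2470 × 10 × 0.018) = √444.60 ≈ 21.09 mm.
Exact: f² + N·c·f − N·c·H = 0 ⇒ f = (−N·c + √((N·c)² + 4·N·c·H))/2 = (−0.18 + √1778.4)/2 ≈ 20.996 mm ≈ 21.0 mm.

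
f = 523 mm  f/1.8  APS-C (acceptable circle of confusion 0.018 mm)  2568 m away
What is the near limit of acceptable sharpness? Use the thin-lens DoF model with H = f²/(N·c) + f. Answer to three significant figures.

1970 m

Hyperfocal distance H = f²/(N·c) + f = 523²/(1.8 × 0.018) + 523 = 273529/0.0324 + 523 ≈ 8442776.1 mm ≈ 8443 m.
Near limit Dn = s·(H − f)/(H + s − 2f) = 2568000 × (8442776.1 − 523) / (8442776.1 + 2568000 − 2 × 523) = 2568000 × 8442253.1 / 11009730.1 ≈ 1969141 mm ≈ 1970 m.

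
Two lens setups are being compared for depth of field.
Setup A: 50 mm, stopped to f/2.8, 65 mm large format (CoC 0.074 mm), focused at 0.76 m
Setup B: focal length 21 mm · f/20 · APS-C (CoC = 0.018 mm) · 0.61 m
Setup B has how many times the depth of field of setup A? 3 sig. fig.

Setup A: H = 50²/(2.8×0.074) + 50 ≈ 12115.6 mm; DoF = Df − Dn = 807.518 − 717.763 ≈ 89.755 mm.
Setup B: H = 21²/(20×0.018) + 21 ≈ 1246.0 mm; DoF = Df − Dn = 1174.92 − 411.93 ≈ 762.99 mm.
Ratio = 762.99 / 89.755 ≈ 8.50.

8.50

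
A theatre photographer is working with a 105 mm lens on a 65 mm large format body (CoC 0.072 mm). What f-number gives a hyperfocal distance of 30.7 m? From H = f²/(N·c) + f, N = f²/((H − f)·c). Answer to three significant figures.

Rearrange H = f²/(N·c) + f for N: N = f² / ((H − f)·c).
N = 105² / ((30700 − 105) × 0.072) = 11025 / 2203 ≈ 5.

f/5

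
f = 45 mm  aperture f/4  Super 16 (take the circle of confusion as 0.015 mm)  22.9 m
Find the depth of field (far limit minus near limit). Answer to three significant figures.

Hyperfocal distance H = f²/(N·c) + f = 45²/(4 × 0.015) + 45 = 2025/0.06 + 45 ≈ 33795.0 mm ≈ 33.80 m.
Near limit Dn = s·(H − f)/(H + s − 2f) = 22900 × (33795.0 − 45) / (33795.0 + 22900 − 2 × 45) = 22900 × 33750.0 / 56605.0 ≈ 13654 mm.
Far limit Df = s·(H − f)/(H − s) = 22900 × (33795.0 − 45) / (33795.0 − 22900) = 22900 × 33750.0 / 10895.0 ≈ 70939 mm.
Depth of field = Df − Dn = 70939 − 13654 ≈ 57285 mm ≈ 57.3 m.

57.3 m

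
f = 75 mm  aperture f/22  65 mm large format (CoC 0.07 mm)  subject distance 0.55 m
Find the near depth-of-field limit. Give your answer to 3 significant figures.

Hyperfocal distance H = f²/(N·c) + f = 75²/(22 × 0.07) + 75 = 5625/1.54 + 75 ≈ 3727.6 mm ≈ 3.728 m.
Near limit Dn = s·(H − f)/(H + s − 2f) = 550 × (3727.6 − 75) / (3727.6 + 550 − 2 × 75) = 550 × 3652.6 / 4127.6 ≈ 486.71 mm.

487 mm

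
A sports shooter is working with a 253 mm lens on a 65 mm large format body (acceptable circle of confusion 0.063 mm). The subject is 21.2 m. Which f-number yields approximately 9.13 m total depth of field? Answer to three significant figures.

Write h = H − f = f²/(N·c). The thin-lens limits are Dn = s·h/(h + (s−f)) and Df = s·h/(h − (s−f)), so DoF = Df − Dn = 2·s·(s−f)·h / (h² − (s−f)²).
That is a quadratic in h: DoF·h² − 2·s·(s−f)·h − DoF·(s−f)² = 0 ⇒ h = (s−f)·(s + √(s² + DoF²)) / DoF = 20947 × (21200 + √(21200² + 9130²)) / 9130 = 20947 × (21200 + 23082.4) / 9130 ≈ 101597 mm.
Then N = f²/(c·h) = 253² / (0.063 × 101597) = 64009 / 6400.6 ≈ 10.

f/10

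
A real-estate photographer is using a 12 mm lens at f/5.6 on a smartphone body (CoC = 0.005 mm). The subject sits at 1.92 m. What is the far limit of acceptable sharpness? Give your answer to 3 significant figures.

3.05 m

Hyperfocal distance H = f²/(N·c) + f = 12²/(5.6 × 0.005) + 12 = 144/0.028 + 12 ≈ 5154.9 mm ≈ 5.155 m.
Far limit Df = s·(H − f)/(H − s) = 1920 × (5154.9 − 12) / (5154.9 − 1920) = 1920 × 5142.9 / 3234.9 ≈ 3052.5 mm ≈ 3.05 m.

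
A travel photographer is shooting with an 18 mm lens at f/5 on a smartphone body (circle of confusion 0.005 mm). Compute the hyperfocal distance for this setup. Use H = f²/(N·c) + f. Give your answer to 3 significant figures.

Hyperfocal distance H = f²/(N·c) + f = 18²/(5 × 0.005) + 18 = 324/0.025 + 18 ≈ 12978.0 mm ≈ 13.0 m.

13.0 m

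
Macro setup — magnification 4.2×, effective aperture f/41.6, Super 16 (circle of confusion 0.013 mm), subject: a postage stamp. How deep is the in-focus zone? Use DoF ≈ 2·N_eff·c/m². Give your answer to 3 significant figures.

At magnification m, DoF ≈ 2·N_eff·c/m² = 2 × 41.6 × 0.013 / 4.2² = 1.082 / 17.64 ≈ 0.0613 mm.

0.0613 mm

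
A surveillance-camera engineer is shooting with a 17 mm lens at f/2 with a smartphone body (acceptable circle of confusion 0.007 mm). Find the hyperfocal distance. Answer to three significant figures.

20.7 m

Hyperfocal distance H = f²/(N·c) + f = 17²/(2 × 0.007) + 17 = 289/0.014 + 17 ≈ 20659.9 mm ≈ 20.7 m.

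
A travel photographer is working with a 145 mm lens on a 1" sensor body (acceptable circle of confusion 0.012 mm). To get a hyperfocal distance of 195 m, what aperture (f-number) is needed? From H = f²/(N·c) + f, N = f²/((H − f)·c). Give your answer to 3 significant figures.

Rearrange H = f²/(N·c) + f for N: N = f² / ((H − f)·c).
N = 145² / ((195000 − 145) × 0.012) = 21025 / 2338 ≈ 8.99.

f/8.99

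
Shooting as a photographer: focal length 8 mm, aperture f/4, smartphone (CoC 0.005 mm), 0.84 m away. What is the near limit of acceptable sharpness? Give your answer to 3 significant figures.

0.667 m

Hyperfocal distance H = f²/(N·c) + f = 8²/(4 × 0.005) + 8 = 64/0.02 + 8 ≈ 3208.0 mm ≈ 3.208 m.
Near limit Dn = s·(H − f)/(H + s − 2f) = 840 × (3208.0 − 8) / (3208.0 + 840 − 2 × 8) = 840 × 3200.0 / 4032.0 ≈ 666.67 mm ≈ 0.667 m.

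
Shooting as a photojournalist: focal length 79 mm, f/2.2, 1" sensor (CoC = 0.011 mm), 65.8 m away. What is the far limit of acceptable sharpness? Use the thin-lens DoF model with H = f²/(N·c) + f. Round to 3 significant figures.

Hyperfocal distance H = f²/(N·c) + f = 79²/(2.2 × 0.011) + 79 = 6241/0.0242 + 79 ≈ 257971.6 mm ≈ 258.0 m.
Far limit Df = s·(H − f)/(H − s) = 65800 × (257971.6 − 79) / (257971.6 − 65800) = 65800 × 257892.6 / 192171.6 ≈ 88303 mm ≈ 88.3 m.

88.3 m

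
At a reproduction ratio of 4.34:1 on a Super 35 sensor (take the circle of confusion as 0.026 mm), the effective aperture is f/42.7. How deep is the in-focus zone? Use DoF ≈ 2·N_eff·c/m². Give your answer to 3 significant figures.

0.118 mm

At magnification m, DoF ≈ 2·N_eff·c/m² = 2 × 42.7 × 0.026 / 4.34² = 2.22 / 18.84 ≈ 0.118 mm.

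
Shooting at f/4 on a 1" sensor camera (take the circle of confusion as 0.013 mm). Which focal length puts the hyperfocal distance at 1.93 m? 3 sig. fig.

From H = f²/(N·c) + f, with f ≪ H: f ≈ √(H·N·c) = √(1930 × 4 × 0.013) = √100.36 ≈ 10.02 mm.
Exact: f² + N·c·f − N·c·H = 0 ⇒ f = (−N·c + √((N·c)² + 4·N·c·H))/2 = (−0.052 + √401.44)/2 ≈ 9.9920 mm ≈ 9.99 mm.

9.99 mm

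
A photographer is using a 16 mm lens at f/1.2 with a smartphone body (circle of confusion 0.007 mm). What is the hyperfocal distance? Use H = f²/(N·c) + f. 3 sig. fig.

Hyperfocal distance H = f²/(N·c) + f = 16²/(1.2 × 0.007) + 16 = 256/0.0084 + 16 ≈ 30492.2 mm ≈ 30.5 m.

30.5 m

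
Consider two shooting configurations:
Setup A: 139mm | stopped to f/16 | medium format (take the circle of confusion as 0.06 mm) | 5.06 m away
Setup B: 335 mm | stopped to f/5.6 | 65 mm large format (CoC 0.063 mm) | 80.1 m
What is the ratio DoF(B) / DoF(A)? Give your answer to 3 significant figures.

Setup A: H = 139²/(16×0.06) + 139 ≈ 20265.0 mm; DoF = Df − Dn = 6697.6 − 4065.9 ≈ 2631.7 mm.
Setup B: H = 335²/(5.6×0.063) + 335 ≈ 318433.1 mm; DoF = Df − Dn = 106908 − 64041 ≈ 42867 mm.
Ratio = 42867 / 2631.7 ≈ 16.3.

16.3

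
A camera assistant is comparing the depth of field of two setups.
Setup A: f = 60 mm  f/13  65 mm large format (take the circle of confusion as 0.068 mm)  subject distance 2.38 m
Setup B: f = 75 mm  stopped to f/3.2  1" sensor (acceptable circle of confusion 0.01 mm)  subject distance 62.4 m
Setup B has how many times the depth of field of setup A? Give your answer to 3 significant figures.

12.6

Setup A: H = 60²/(13×0.068) + 60 ≈ 4132.4 mm; DoF = Df − Dn = 5530.9 − 1516.2 ≈ 4014.7 mm.
Setup B: H = 75²/(3.2×0.01) + 75 ≈ 175856.2 mm; DoF = Df − Dn = 96678 − 46067 ≈ 50611 mm.
Ratio = 50611 / 4014.7 ≈ 12.6.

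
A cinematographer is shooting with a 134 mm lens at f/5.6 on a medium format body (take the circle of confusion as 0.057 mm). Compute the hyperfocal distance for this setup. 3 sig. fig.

Hyperfocal distance H = f²/(N·c) + f = 134²/(5.6 × 0.057) + 134 = 17956/0.3192 + 134 ≈ 56387.1 mm ≈ 56.4 m.

56.4 m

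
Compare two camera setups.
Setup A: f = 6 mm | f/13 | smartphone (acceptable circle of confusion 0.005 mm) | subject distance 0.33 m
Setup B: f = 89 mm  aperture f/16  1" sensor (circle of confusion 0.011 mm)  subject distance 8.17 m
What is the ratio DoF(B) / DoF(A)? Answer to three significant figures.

Setup A: H = 6²/(13×0.005) + 6 ≈ 559.8 mm; DoF = Df − Dn = 795.18 − 208.20 ≈ 586.98 mm.
Setup B: H = 89²/(16×0.011) + 89 ≈ 45094.7 mm; DoF = Df − Dn = 9958.0 − 6926.3 ≈ 3031.7 mm.
Ratio = 3031.7 / 586.98 ≈ 5.16.

5.16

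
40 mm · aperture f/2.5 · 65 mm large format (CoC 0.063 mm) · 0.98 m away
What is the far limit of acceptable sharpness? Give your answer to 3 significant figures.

1.08 m

Hyperfocal distance H = f²/(N·c) + f = 40²/(2.5 × 0.063) + 40 = 1600/0.1575 + 40 ≈ 10198.7 mm ≈ 10.20 m.
Far limit Df = s·(H − f)/(H − s) = 980 × (10198.7 − 40) / (10198.7 − 980) = 980 × 10158.7 / 9218.7 ≈ 1079.9 mm ≈ 1.08 m.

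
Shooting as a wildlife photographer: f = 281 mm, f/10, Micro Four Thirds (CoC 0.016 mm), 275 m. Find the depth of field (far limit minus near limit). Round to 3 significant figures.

444 m

Hyperfocal distance H = f²/(N·c) + f = 281²/(10 × 0.016) + 281 = 78961/0.16 + 281 ≈ 493787.2 mm ≈ 493.8 m.
Near limit Dn = s·(H − f)/(H + s − 2f) = 275000 × (493787.2 − 281) / (493787.2 + 275000 − 2 × 281) = 275000 × 493506.2 / 768225.2 ≈ 176659 mm.
Far limit Df = s·(H − f)/(H − s) = 275000 × (493787.2 − 281) / (493787.2 − 275000) = 275000 × 493506.2 / 218787.2 ≈ 620302 mm.
Depth of field = Df − Dn = 620302 − 176659 ≈ 443643 mm ≈ 444 m.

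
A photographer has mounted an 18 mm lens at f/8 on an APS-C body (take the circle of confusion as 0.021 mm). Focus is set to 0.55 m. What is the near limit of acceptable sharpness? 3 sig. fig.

431 mm

Hyperfocal distance H = f²/(N·c) + f = 18²/(8 × 0.021) + 18 = 324/0.168 + 18 ≈ 1946.6 mm ≈ 1.947 m.
Near limit Dn = s·(H − f)/(H + s − 2f) = 550 × (1946.6 − 18) / (1946.6 + 550 − 2 × 18) = 550 × 1928.6 / 2460.6 ≈ 431.08 mm.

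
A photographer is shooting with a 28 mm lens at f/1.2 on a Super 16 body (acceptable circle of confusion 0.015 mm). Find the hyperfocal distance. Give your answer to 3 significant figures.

Hyperfocal distance H = f²/(N·c) + f = 28²/(1.2 × 0.015) + 28 = 784/0.018 + 28 ≈ 43583.6 mm ≈ 43.6 m.

43.6 m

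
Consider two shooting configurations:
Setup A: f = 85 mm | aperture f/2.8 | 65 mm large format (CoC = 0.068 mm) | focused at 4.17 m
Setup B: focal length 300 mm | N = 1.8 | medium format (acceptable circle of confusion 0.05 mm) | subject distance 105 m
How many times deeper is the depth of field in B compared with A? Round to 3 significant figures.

Setup A: H = 85²/(2.8×0.068) + 85 ≈ 38031.4 mm; DoF = Df − Dn = 4673.06 − 3764.72 ≈ 908.34 mm.
Setup B: H = 300²/(1.8×0.05) + 300 ≈ 1000300.0 mm; DoF = Df − Dn = 117279 − 95048 ≈ 22231 mm.
Ratio = 22231 / 908.34 ≈ 24.5.

24.5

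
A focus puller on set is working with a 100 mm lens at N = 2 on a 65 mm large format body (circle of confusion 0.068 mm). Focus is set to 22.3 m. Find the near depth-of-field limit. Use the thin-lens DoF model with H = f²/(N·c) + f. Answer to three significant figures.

Hyperfocal distance H = f²/(N·c) + f = 100²/(2 × 0.068) + 100 = 10000/0.136 + 100 ≈ 73629.4 mm ≈ 73.63 m.
Near limit Dn = s·(H − f)/(H + s − 2f) = 22300 × (73629.4 − 100) / (73629.4 + 22300 − 2 × 100) = 22300 × 73529.4 / 95729.4 ≈ 17129 mm ≈ 17.1 m.

17.1 m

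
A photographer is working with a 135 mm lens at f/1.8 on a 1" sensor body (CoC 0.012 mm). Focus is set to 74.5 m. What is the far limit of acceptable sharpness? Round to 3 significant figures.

Hyperfocal distance H = f²/(N·c) + f = 135²/(1.8 × 0.012) + 135 = 18225/0.0216 + 135 ≈ 843885.0 mm ≈ 843.9 m.
Far limit Df = s·(H − f)/(H − s) = 74500 × (843885.0 − 135) / (843885.0 − 74500) = 74500 × 843750.0 / 769385.0 ≈ 81701 mm ≈ 81.7 m.

81.7 m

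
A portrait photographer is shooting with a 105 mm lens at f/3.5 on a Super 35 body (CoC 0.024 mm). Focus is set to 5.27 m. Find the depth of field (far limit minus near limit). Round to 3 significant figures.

Hyperfocal distance H = f²/(N·c) + f = 105²/(3.5 × 0.024) + 105 = 11025/0.084 + 105 ≈ 131355.0 mm ≈ 131.4 m.
Near limit Dn = s·(H − f)/(H + s − 2f) = 5270 × (131355.0 − 105) / (131355.0 + 5270 − 2 × 105) = 5270 × 131250.0 / 136415.0 ≈ 5070.47 mm.
Far limit Df = s·(H − f)/(H − s) = 5270 × (131355.0 − 105) / (131355.0 − 5270) = 5270 × 131250.0 / 126085.0 ≈ 5485.88 mm.
Depth of field = Df − Dn = 5485.88 − 5070.47 ≈ 415.41 mm.

415 mm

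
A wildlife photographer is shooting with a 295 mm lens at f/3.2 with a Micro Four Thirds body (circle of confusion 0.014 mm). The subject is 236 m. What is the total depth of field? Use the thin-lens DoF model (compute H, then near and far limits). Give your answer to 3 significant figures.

Hyperfocal distance H = f²/(N·c) + f = 295²/(3.2 × 0.014) + 295 = 87025/0.0448 + 295 ≈ 1942817.3 mm ≈ 1943 m.
Near limit Dn = s·(H − f)/(H + s − 2f) = 236000 × (1942817.3 − 295) / (1942817.3 + 236000 − 2 × 295) = 236000 × 1942522.3 / 2178227.3 ≈ 210463 mm.
Far limit Df = s·(H − f)/(H − s) = 236000 × (1942817.3 − 295) / (1942817.3 − 236000) = 236000 × 1942522.3 / 1706817.3 ≈ 268591 mm.
Depth of field = Df − Dn = 268591 − 210463 ≈ 58128 mm ≈ 58.1 m.

58.1 m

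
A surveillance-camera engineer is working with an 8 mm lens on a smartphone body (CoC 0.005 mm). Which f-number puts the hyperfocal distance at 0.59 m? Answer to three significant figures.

Rearrange H = f²/(N·c) + f for N: N = f² / ((H − f)·c).
N = 8² / ((590 − 8) × 0.005) = 64 / 2.910 ≈ 22.

f/22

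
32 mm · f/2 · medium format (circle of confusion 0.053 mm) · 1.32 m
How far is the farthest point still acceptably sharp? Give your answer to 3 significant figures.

Hyperfocal distance H = f²/(N·c) + f = 32²/(2 × 0.053) + 32 = 1024/0.106 + 32 ≈ 9692.4 mm ≈ 9.692 m.
Far limit Df = s·(H − f)/(H − s) = 1320 × (9692.4 − 32) / (9692.4 − 1320) = 1320 × 9660.4 / 8372.4 ≈ 1523.1 mm ≈ 1.52 m.

1.52 m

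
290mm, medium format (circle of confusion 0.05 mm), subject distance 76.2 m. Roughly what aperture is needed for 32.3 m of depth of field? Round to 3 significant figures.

f/4.50

Write h = H − f = f²/(N·c). The thin-lens limits are Dn = s·h/(h + (s−f)) and Df = s·h/(h − (s−f)), so DoF = Df − Dn = 2·s·(s−f)·h / (h² − (s−f)²).
That is a quadratic in h: DoF·h² − 2·s·(s−f)·h − DoF·(s−f)² = 0 ⇒ h = (s−f)·(s + √(s² + DoF²)) / DoF = 75910 × (76200 + √(76200² + 32300²)) / 32300 = 75910 × (76200 + 82763.1) / 32300 ≈ 373588 mm.
Then N = f²/(c·h) = 290² / (0.05 × 373588) = 84100 / 18679 ≈ 4.50.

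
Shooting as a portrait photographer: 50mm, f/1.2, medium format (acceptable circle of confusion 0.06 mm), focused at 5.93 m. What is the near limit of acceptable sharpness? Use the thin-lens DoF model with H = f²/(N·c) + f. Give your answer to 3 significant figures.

Hyperfocal distance H = f²/(N·c) + f = 50²/(1.2 × 0.06) + 50 = 2500/0.072 + 50 ≈ 34772.2 mm ≈ 34.77 m.
Near limit Dn = s·(H − f)/(H + s − 2f) = 5930 × (34772.2 − 50) / (34772.2 + 5930 − 2 × 50) = 5930 × 34722.2 / 40602.2 ≈ 5071.2 mm ≈ 5.07 m.

5.07 m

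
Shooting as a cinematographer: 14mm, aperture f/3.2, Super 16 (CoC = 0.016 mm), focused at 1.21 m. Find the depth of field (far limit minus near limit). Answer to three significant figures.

Hyperfocal distance H = f²/(N·c) + f = 14²/(3.2 × 0.016) + 14 = 196/0.0512 + 14 ≈ 3842.1 mm ≈ 3.842 m.
Near limit Dn = s·(H − f)/(H + s − 2f) = 1210 × (3842.1 − 14) / (3842.1 + 1210 − 2 × 14) = 1210 × 3828.1 / 5024.1 ≈ 921.96 mm.
Far limit Df = s·(H − f)/(H − s) = 1210 × (3842.1 − 14) / (3842.1 − 1210) = 1210 × 3828.1 / 2632.1 ≈ 1759.81 mm.
Depth of field = Df − Dn = 1759.81 − 921.96 ≈ 837.85 mm ≈ 0.838 m.

0.838 m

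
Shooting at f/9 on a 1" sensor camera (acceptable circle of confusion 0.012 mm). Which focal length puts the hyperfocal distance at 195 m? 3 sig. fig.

From H = f²/(N·c) + f, with f ≪ H: f ≈ √(H·N·c) = √(195000 × 9 × 0.012) = √21060 ≈ 145.1 mm.
The +f correction barely moves this — solving exactly, f² + N·c·f − N·c·H = 0 ⇒ f = (−N·c + √((N·c)² + 4·N·c·H))/2 = (−0.108 + √84240)/2 ≈ 145.07 mm, so f ≈ 145 mm.

145 mm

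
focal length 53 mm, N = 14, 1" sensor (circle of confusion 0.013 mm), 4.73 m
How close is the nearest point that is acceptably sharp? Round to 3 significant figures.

3.63 m

Hyperfocal distance H = f²/(N·c) + f = 53²/(14 × 0.013) + 53 = 2809/0.182 + 53 ≈ 15487.1 mm ≈ 15.49 m.
Near limit Dn = s·(H − f)/(H + s − 2f) = 4730 × (15487.1 − 53) / (15487.1 + 4730 − 2 × 53) = 4730 × 15434.1 / 20111.1 ≈ 3630.0 mm ≈ 3.63 m.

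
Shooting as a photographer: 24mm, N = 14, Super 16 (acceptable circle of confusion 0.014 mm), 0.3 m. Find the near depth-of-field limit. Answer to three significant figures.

274 mm

Hyperfocal distance H = f²/(N·c) + f = 24²/(14 × 0.014) + 24 = 576/0.196 + 24 ≈ 2962.8 mm ≈ 2.963 m.
Near limit Dn = s·(H − f)/(H + s − 2f) = 300 × (2962.8 − 24) / (2962.8 + 300 − 2 × 24) = 300 × 2938.8 / 3214.8 ≈ 274.24 mm.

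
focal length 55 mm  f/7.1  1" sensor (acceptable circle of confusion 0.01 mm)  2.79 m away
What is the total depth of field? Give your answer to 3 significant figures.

360 mm

Hyperfocal distance H = f²/(N·c) + f = 55²/(7.1 × 0.01) + 55 = 3025/0.071 + 55 ≈ 42660.6 mm ≈ 42.66 m.
Near limit Dn = s·(H − f)/(H + s − 2f) = 2790 × (42660.6 − 55) / (42660.6 + 2790 − 2 × 55) = 2790 × 42605.6 / 45340.6 ≈ 2621.70 mm.
Far limit Df = s·(H − f)/(H − s) = 2790 × (42660.6 − 55) / (42660.6 − 2790) = 2790 × 42605.6 / 39870.6 ≈ 2981.39 mm.
Depth of field = Df − Dn = 2981.39 − 2621.70 ≈ 359.69 mm.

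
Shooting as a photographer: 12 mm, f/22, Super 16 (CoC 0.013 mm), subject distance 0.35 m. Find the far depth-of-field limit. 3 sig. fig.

Hyperfocal distance H = f²/(N·c) + f = 12²/(22 × 0.013) + 12 = 144/0.286 + 12 ≈ 515.5 mm ≈ 0.515 m.
Far limit Df = s·(H − f)/(H − s) = 350 × (515.5 − 12) / (515.5 − 350) = 350 × 503.5 / 165.5 ≈ 1064.8 mm ≈ 1.06 m.

1.06 m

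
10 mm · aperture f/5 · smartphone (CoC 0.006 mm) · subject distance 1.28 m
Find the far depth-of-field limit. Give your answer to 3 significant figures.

2.07 m

Hyperfocal distance H = f²/(N·c) + f = 10²/(5 × 0.006) + 10 = 100/0.03 + 10 ≈ 3343.3 mm ≈ 3.343 m.
Far limit Df = s·(H − f)/(H − s) = 1280 × (3343.3 − 10) / (3343.3 − 1280) = 1280 × 3333.3 / 2063.3 ≈ 2067.9 mm ≈ 2.07 m.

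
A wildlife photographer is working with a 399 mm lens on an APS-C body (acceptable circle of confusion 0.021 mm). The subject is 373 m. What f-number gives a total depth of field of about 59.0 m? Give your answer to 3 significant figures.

f/1.60

Write h = H − f = f²/(N·c). The thin-lens limits are Dn = s·h/(h + (s−f)) and Df = s·h/(h − (s−f)), so DoF = Df − Dn = 2·s·(s−f)·h / (h² − (s−f)²).
That is a quadratic in h: DoF·h² − 2·s·(s−f)·h − DoF·(s−f)² = 0 ⇒ h = (s−f)·(s + √(s² + DoF²)) / DoF = 372601 × (373000 + √(373000² + 59000²)) / 59000 = 372601 × (373000 + 377637) / 59000 ≈ 4740479 mm.
Then N = f²/(c·h) = 399² / (0.021 × 4740479) = 159201 / 99550 ≈ 1.60.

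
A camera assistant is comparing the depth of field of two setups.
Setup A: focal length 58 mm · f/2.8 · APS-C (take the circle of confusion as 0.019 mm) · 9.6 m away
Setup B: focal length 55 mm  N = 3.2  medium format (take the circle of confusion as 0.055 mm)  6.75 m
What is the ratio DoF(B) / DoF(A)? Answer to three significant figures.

Setup A: H = 58²/(2.8×0.019) + 58 ≈ 63291.1 mm; DoF = Df − Dn = 11306.1 − 8341.3 ≈ 2964.8 mm.
Setup B: H = 55²/(3.2×0.055) + 55 ≈ 17242.5 mm; DoF = Df − Dn = 11057.0 − 4857.8 ≈ 6199.2 mm.
Ratio = 6199.2 / 2964.8 ≈ 2.09.

2.09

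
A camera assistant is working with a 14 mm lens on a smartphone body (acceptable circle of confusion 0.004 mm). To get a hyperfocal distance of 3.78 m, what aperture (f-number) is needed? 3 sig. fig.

f/13

Rearrange H = f²/(N·c) + f for N: N = f² / ((H − f)·c).
N = 14² / ((3780 − 14) × 0.004) = 196 / 15.06 ≈ 13.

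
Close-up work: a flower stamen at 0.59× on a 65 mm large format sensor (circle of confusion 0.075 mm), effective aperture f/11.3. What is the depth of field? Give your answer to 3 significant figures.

4.87 mm

At magnification m, DoF ≈ 2·N_eff·c/m² = 2 × 11.3 × 0.075 / 0.59² = 1.695 / 0.3481 ≈ 4.87 mm.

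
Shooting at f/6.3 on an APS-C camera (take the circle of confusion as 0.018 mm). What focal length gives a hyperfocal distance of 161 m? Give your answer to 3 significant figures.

From H = f²/(N·c) + f, with f ≪ H: f ≈ √(H·N·c) = √(161000 × 6.3 × 0.018) = √18257 ≈ 135.1 mm.
The +f correction barely moves this — solving exactly, f² + N·c·f − N·c·H = 0 ⇒ f = (−N·c + √((N·c)² + 4·N·c·H))/2 = (−0.1134 + √73030)/2 ≈ 135.06 mm, so f ≈ 135 mm.

135 mm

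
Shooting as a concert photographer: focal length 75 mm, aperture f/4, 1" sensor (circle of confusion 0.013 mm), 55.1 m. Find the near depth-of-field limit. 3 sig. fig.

Hyperfocal distance H = f²/(N·c) + f = 75²/(4 × 0.013) + 75 = 5625/0.052 + 75 ≈ 108248.1 mm ≈ 108.2 m.
Near limit Dn = s·(H − f)/(H + s − 2f) = 55100 × (108248.1 − 75) / (108248.1 + 55100 − 2 × 75) = 55100 × 108173.1 / 163198.1 ≈ 36522 mm ≈ 36.5 m.

36.5 m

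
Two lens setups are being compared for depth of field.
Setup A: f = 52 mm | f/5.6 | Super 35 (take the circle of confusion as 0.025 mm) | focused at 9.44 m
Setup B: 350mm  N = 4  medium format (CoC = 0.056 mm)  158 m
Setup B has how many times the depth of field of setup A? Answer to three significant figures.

Setup A: H = 52²/(5.6×0.025) + 52 ≈ 19366.3 mm; DoF = Df − Dn = 18368 − 6352 ≈ 12016 mm.
Setup B: H = 350²/(4×0.056) + 350 ≈ 547225.0 mm; DoF = Df − Dn = 221996 − 122645 ≈ 99351 mm.
Ratio = 99351 / 12016 ≈ 8.27.

8.27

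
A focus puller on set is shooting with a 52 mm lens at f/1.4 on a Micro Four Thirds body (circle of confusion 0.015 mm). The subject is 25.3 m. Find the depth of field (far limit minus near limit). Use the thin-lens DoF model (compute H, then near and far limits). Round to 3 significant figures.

10.3 m

Hyperfocal distance H = f²/(N·c) + f = 52²/(1.4 × 0.015) + 52 = 2704/0.021 + 52 ≈ 128813.9 mm ≈ 128.8 m.
Near limit Dn = s·(H − f)/(H + s − 2f) = 25300 × (128813.9 − 52) / (128813.9 + 25300 − 2 × 52) = 25300 × 128761.9 / 154009.9 ≈ 21152 mm.
Far limit Df = s·(H − f)/(H − s) = 25300 × (128813.9 − 52) / (128813.9 − 25300) = 25300 × 128761.9 / 103513.9 ≈ 31471 mm.
Depth of field = Df − Dn = 31471 − 21152 ≈ 10319 mm ≈ 10.3 m.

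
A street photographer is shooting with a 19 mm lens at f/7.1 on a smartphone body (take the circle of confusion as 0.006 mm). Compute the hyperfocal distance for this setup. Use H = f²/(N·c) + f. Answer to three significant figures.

8.49 m

Hyperfocal distance H = f²/(N·c) + f = 19²/(7.1 × 0.006) + 19 = 361/0.0426 + 19 ≈ 8493.2 mm ≈ 8.49 m.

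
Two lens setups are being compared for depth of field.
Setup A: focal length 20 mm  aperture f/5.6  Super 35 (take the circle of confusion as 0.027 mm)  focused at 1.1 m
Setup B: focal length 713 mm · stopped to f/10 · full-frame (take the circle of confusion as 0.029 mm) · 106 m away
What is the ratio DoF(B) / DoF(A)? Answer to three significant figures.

Setup A: H = 20²/(5.6×0.027) + 20 ≈ 2665.5 mm; DoF = Df − Dn = 1858.9 − 781.1 ≈ 1077.8 mm.
Setup B: H = 713²/(10×0.029) + 713 ≈ 1753709.6 mm; DoF = Df − Dn = 112773 − 99994 ≈ 12779 mm.
Ratio = 12779 / 1077.8 ≈ 11.9.

11.9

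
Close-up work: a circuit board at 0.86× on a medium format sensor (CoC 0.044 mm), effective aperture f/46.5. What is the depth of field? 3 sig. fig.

At magnification m, DoF ≈ 2·N_eff·c/m² = 2 × 46.5 × 0.044 / 0.86² = 4.092 / 0.7396 ≈ 5.53 mm.

5.53 mm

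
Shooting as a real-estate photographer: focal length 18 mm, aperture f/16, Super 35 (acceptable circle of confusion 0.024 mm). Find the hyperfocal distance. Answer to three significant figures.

0.862 m

Hyperfocal distance H = f²/(N·c) + f = 18²/(16 × 0.024) + 18 = 324/0.384 + 18 ≈ 861.8 mm ≈ 0.862 m.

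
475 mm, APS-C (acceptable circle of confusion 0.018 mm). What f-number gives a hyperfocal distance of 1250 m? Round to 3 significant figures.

f/10

Rearrange H = f²/(N·c) + f for N: N = f² / ((H − f)·c).
N = 475² / ((1250000 − 475) × 0.018) = 225625 / 22491 ≈ 10.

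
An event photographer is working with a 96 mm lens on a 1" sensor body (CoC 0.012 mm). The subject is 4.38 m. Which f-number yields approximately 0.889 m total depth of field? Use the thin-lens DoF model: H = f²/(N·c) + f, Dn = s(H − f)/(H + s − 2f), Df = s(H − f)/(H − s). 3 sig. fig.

f/18

Write h = H − f = f²/(N·c). The thin-lens limits are Dn = s·h/(h + (s−f)) and Df = s·h/(h − (s−f)), so DoF = Df − Dn = 2·s·(s−f)·h / (h² − (s−f)²).
That is a quadratic in h: DoF·h² − 2·s·(s−f)·h − DoF·(s−f)² = 0 ⇒ h = (s−f)·(s + √(s² + DoF²)) / DoF = 4284 × (4380 + √(4380² + 889²)) / 889 = 4284 × (4380 + 4469.31) / 889 ≈ 42644 mm.
Then N = f²/(c·h) = 96² / (0.012 × 42644) = 9216 / 511.73 ≈ 18.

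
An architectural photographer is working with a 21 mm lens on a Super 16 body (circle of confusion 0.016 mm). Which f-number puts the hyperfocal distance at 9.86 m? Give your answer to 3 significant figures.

f/2.80

Rearrange H = f²/(N·c) + f for N: N = f² / ((H − f)·c).
N = 21² / ((9860 − 21) × 0.016) = 441 / 157.4 ≈ 2.80.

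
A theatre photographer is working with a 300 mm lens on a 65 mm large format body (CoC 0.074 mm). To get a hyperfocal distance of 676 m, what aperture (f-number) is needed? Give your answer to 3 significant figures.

f/1.80

Rearrange H = f²/(N·c) + f for N: N = f² / ((H − f)·c).
N = 300² / ((676000 − 300) × 0.074) = 90000 / 50002 ≈ 1.80.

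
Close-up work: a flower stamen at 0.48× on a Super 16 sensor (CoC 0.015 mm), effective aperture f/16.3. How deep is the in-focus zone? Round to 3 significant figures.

2.12 mm

At magnification m, DoF ≈ 2·N_eff·c/m² = 2 × 16.3 × 0.015 / 0.48² = 0.489 / 0.2304 ≈ 2.12 mm.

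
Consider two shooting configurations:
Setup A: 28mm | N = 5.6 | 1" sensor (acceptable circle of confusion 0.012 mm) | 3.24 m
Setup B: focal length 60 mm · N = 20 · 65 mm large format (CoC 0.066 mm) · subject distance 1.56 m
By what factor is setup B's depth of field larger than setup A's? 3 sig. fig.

Setup A: H = 28²/(5.6×0.012) + 28 ≈ 11694.7 mm; DoF = Df − Dn = 4470.9 − 2540.6 ≈ 1930.3 mm.
Setup B: H = 60²/(20×0.066) + 60 ≈ 2787.3 mm; DoF = Df − Dn = 3466.7 − 1006.5 ≈ 2460.2 mm.
Ratio = 2460.2 / 1930.3 ≈ 1.27.

1.27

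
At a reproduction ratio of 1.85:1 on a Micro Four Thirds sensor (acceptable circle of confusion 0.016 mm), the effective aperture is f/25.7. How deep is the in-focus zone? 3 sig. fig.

At magnification m, DoF ≈ 2·N_eff·c/m² = 2 × 25.7 × 0.016 / 1.85² = 0.8224 / 3.423 ≈ 0.24 mm.

0.240 mm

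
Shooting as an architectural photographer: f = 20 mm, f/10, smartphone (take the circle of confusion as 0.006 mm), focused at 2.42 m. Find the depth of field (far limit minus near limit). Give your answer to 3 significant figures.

2.00 m

Hyperfocal distance H = f²/(N·c) + f = 20²/(10 × 0.006) + 20 = 400/0.06 + 20 ≈ 6686.7 mm ≈ 6.687 m.
Near limit Dn = s·(H − f)/(H + s − 2f) = 2420 × (6686.7 − 20) / (6686.7 + 2420 − 2 × 20) = 2420 × 6666.7 / 9066.7 ≈ 1779.4 mm.
Far limit Df = s·(H − f)/(H − s) = 2420 × (6686.7 − 20) / (6686.7 − 2420) = 2420 × 6666.7 / 4266.7 ≈ 3781.2 mm.
Depth of field = Df − Dn = 3781.2 − 1779.4 ≈ 2001.8 mm ≈ 2.00 m.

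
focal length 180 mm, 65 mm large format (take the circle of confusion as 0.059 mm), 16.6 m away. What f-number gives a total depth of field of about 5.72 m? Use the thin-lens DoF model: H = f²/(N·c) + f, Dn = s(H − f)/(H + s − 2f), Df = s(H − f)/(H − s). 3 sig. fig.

f/5.60

Write h = H − f = f²/(N·c). The thin-lens limits are Dn = s·h/(h + (s−f)) and Df = s·h/(h − (s−f)), so DoF = Df − Dn = 2·s·(s−f)·h / (h² − (s−f)²).
That is a quadratic in h: DoF·h² − 2·s·(s−f)·h − DoF·(s−f)² = 0 ⇒ h = (s−f)·(s + √(s² + DoF²)) / DoF = 16420 × (16600 + √(16600² + 5720²)) / 5720 = 16420 × (16600 + 17557.9) / 5720 ≈ 98055 mm.
Then N = f²/(c·h) = 180² / (0.059 × 98055) = 32400 / 5785.2 ≈ 5.60.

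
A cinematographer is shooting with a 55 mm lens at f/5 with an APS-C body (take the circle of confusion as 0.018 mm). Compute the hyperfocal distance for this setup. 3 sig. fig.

Hyperfocal distance H = f²/(N·c) + f = 55²/(5 × 0.018) + 55 = 3025/0.09 + 55 ≈ 33666.1 mm ≈ 33.7 m.

33.7 m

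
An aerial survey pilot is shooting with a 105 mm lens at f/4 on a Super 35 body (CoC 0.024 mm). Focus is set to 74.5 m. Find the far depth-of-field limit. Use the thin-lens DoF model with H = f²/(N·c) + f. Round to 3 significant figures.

212 m

Hyperfocal distance H = f²/(N·c) + f = 105²/(4 × 0.024) + 105 = 11025/0.096 + 105 ≈ 114948.8 mm ≈ 114.9 m.
Far limit Df = s·(H − f)/(H − s) = 74500 × (114948.8 − 105) / (114948.8 − 74500) = 74500 × 114843.8 / 40448.8 ≈ 211523 mm ≈ 212 m.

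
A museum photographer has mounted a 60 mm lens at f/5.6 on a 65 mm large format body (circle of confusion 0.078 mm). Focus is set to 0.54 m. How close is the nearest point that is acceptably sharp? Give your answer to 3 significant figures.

0.510 m

Hyperfocal distance H = f²/(N·c) + f = 60²/(5.6 × 0.078) + 60 = 3600/0.4368 + 60 ≈ 8301.8 mm ≈ 8.302 m.
Near limit Dn = s·(H − f)/(H + s − 2f) = 540 × (8301.8 − 60) / (8301.8 + 540 − 2 × 60) = 540 × 8241.8 / 8721.8 ≈ 510.28 mm ≈ 0.510 m.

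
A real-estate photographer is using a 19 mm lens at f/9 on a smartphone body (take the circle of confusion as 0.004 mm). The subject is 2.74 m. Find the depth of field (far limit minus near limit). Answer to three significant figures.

Hyperfocal distance H = f²/(N·c) + f = 19²/(9 × 0.004) + 19 = 361/0.036 + 19 ≈ 10046.8 mm ≈ 10.05 m.
Near limit Dn = s·(H − f)/(H + s − 2f) = 2740 × (10046.8 − 19) / (10046.8 + 2740 − 2 × 19) = 2740 × 10027.8 / 12748.8 ≈ 2155.2 mm.
Far limit Df = s·(H − f)/(H − s) = 2740 × (10046.8 − 19) / (10046.8 − 2740) = 2740 × 10027.8 / 7306.8 ≈ 3760.4 mm.
Depth of field = Df − Dn = 3760.4 − 2155.2 ≈ 1605.2 mm ≈ 1.61 m.

1.61 m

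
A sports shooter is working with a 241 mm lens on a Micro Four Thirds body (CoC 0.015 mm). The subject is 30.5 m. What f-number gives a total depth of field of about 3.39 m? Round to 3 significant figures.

f/7.09

Write h = H − f = f²/(N·c). The thin-lens limits are Dn = s·h/(h + (s−f)) and Df = s·h/(h − (s−f)), so DoF = Df − Dn = 2·s·(s−f)·h / (h² − (s−f)²).
That is a quadratic in h: DoF·h² − 2·s·(s−f)·h − DoF·(s−f)² = 0 ⇒ h = (s−f)·(s + √(s² + DoF²)) / DoF = 30259 × (30500 + √(30500² + 3390²)) / 3390 = 30259 × (30500 + 30687.8) / 3390 ≈ 546160 mm.
Then N = f²/(c·h) = 241² / (0.015 × 546160) = 58081 / 8192.4 ≈ 7.09.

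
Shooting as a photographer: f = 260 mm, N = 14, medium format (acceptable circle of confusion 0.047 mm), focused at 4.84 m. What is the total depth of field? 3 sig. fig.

432 mm

Hyperfocal distance H = f²/(N·c) + f = 260²/(14 × 0.047) + 260 = 67600/0.658 + 260 ≈ 102995.6 mm ≈ 103.0 m.
Near limit Dn = s·(H − f)/(H + s − 2f) = 4840 × (102995.6 − 260) / (102995.6 + 4840 − 2 × 260) = 4840 × 102735.6 / 107315.6 ≈ 4633.44 mm.
Far limit Df = s·(H − f)/(H − s) = 4840 × (102995.6 − 260) / (102995.6 − 4840) = 4840 × 102735.6 / 98155.6 ≈ 5065.84 mm.
Depth of field = Df − Dn = 5065.84 − 4633.44 ≈ 432.40 mm.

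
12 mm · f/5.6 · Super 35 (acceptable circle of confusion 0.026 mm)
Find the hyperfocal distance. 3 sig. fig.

1.00 m

Hyperfocal distance H = f²/(N·c) + f = 12²/(5.6 × 0.026) + 12 = 144/0.1456 + 12 ≈ 1001.0 mm ≈ 1.00 m.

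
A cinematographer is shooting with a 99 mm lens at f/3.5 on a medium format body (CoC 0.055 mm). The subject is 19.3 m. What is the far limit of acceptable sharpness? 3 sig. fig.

31.0 m

Hyperfocal distance H = f²/(N·c) + f = 99²/(3.5 × 0.055) + 99 = 9801/0.1925 + 99 ≈ 51013.3 mm ≈ 51.01 m.
Far limit Df = s·(H − f)/(H − s) = 19300 × (51013.3 − 99) / (51013.3 − 19300) = 19300 × 50914.3 / 31713.3 ≈ 30985 mm ≈ 31.0 m.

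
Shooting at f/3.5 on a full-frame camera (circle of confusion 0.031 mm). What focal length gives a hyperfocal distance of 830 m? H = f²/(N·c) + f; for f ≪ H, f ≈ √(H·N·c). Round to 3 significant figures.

300 mm

From H = f²/(N·c) + f, with f ≪ H: f ≈ √(H·N·c) = √(830000 × 3.5 × 0.031) = √90055 ≈ 300.1 mm.
The +f correction barely moves this — solving exactly, f² + N·c·f − N·c·H = 0 ⇒ f = (−N·c + √((N·c)² + 4·N·c·H))/2 = (−0.1085 + √360220)/2 ≈ 300.04 mm, so f ≈ 300 mm.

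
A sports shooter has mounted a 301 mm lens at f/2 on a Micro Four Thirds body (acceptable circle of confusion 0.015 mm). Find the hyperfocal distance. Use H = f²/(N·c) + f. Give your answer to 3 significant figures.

3020 m

Hyperfocal distance H = f²/(N·c) + f = 301²/(2 × 0.015) + 301 = 90601/0.03 + 301 ≈ 3020334.3 mm ≈ 3020 m.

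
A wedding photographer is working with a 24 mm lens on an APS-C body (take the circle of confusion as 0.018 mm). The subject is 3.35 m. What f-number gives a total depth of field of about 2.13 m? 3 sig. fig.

Write h = H − f = f²/(N·c). The thin-lens limits are Dn = s·h/(h + (s−f)) and Df = s·h/(h − (s−f)), so DoF = Df − Dn = 2·s·(s−f)·h / (h² − (s−f)²).
That is a quadratic in h: DoF·h² − 2·s·(s−f)·h − DoF·(s−f)² = 0 ⇒ h = (s−f)·(s + √(s² + DoF²)) / DoF = 3326 × (3350 + √(3350² + 2130²)) / 2130 = 3326 × (3350 + 3969.81) / 2130 ≈ 11430 mm.
Then N = f²/(c·h) = 24² / (0.018 × 11430) = 576 / 205.74 ≈ 2.80.

f/2.80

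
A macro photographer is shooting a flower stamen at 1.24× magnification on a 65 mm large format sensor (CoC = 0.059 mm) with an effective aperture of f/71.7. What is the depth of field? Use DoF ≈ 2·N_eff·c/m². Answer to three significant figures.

At magnification m, DoF ≈ 2·N_eff·c/m² = 2 × 71.7 × 0.059 / 1.24² = 8.461 / 1.538 ≈ 5.5 mm.

5.50 mm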